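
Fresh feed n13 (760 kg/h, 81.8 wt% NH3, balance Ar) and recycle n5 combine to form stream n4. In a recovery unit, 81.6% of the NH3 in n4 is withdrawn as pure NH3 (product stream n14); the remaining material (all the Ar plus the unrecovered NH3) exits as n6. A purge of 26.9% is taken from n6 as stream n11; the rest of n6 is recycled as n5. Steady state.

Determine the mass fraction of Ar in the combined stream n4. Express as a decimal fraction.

Ar enters only via n13 and leaves only via the purge: 760×0.182 = 0.269×(Ar in n6), and the recovery unit passes all Ar, so Ar in n4 = Ar in n6 = 514.2 kg/h.
NH3 in n4: m_A = 760×0.818 + (1−0.269)·(1−0.816)·m_A, so m_A = 621.68/0.8655 = 718.29 kg/h.
n4 = 718.29 + 514.2 = 1232.5 kg/h.
Ar fraction in n4 = 514.2/1232.5 = 0.4172.

0.4172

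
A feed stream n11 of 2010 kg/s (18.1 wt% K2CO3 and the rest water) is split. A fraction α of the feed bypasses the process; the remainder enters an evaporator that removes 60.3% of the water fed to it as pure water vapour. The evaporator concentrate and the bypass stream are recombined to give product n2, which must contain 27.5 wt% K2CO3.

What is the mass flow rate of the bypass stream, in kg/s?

All 2010×0.181 = 363.81 kg/s of K2CO3 reaches n2, so n2 = 363.81/0.275 = 1322.9 kg/s and vapour = 687.05 kg/s.
The evaporator receives (1−α)·2010 of feed at 0.819 water and removes 0.603 of that water:
0.603×0.819×(1−α)×2010 = 687.05
(1−α) = 687.05/992.65 = 0.6921;  α = 0.3079.
Bypass flow = 0.3079×2010 = 618.8 kg/s.

618.8 kg/s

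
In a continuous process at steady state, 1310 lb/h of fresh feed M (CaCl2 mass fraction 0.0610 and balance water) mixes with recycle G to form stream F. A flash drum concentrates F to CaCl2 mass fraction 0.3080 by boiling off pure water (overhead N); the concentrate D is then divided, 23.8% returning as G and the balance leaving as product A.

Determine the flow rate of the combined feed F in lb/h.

1391 lb/h

Overall CaCl2 balance (none leaves overhead): CaCl2 in fresh feed = CaCl2 in product, i.e. 1310×0.061 = (1−0.238)·D·0.308.
D = 79.91/(0.308×0.762) = 340.48 lb/h.
Recycle G = 0.238×340.48 = 81.035 lb/h.
Combined feed F = 1310 + 81.035 = 1391 lb/h.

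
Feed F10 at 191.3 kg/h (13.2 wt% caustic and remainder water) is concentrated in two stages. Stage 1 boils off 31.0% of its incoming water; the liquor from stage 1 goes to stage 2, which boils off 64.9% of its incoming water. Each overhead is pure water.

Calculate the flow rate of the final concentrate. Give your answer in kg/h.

water in feed = 191.3×0.868 = 166.05 kg/h.
After stage 1: water left = (1−0.310)×166.05 = 114.57; stream total = 139.82 kg/h.
After stage 2: water left = (1−0.649)×114.57 = 40.215; final concentrate = 65.467 kg/h.

65.47 kg/h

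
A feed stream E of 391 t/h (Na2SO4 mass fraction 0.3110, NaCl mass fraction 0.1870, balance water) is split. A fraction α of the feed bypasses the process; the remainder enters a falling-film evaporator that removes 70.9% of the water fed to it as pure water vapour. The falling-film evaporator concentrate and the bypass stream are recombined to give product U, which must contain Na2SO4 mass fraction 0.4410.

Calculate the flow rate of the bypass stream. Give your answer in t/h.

All 391×0.311 = 121.6 t/h of Na2SO4 reaches U, so U = 121.6/0.441 = 275.74 t/h and vapour = 115.26 t/h.
The evaporator receives (1−α)·391 of feed at 0.502 water and removes 0.709 of that water:
0.709×0.502×(1−α)×391 = 115.26
(1−α) = 115.26/139.16 = 0.8282;  α = 0.1718.
Bypass flow = 0.1718×391 = 67.159 t/h.

67.16 t/h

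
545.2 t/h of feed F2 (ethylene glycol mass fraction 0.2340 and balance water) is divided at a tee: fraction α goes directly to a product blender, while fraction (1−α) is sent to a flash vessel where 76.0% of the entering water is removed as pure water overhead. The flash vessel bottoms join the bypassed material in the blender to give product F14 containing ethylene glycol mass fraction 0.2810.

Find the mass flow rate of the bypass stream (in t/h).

388.6 t/h

All 545.2×0.234 = 127.58 t/h of ethylene glycol reaches F14, so F14 = 127.58/0.281 = 454.01 t/h and vapour = 91.19 t/h.
The evaporator receives (1−α)·545.2 of feed at 0.766 water and removes 0.760 of that water:
0.760×0.766×(1−α)×545.2 = 91.19
(1−α) = 91.19/317.39 = 0.2873;  α = 0.7127.
Bypass flow = 0.7127×545.2 = 388.56 t/h.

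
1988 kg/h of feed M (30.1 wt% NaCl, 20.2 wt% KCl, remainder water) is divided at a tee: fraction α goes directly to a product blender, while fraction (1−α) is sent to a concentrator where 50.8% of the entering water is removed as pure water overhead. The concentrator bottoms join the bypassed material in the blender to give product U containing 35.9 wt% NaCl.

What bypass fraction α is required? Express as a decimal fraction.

0.360

All 1988×0.301 = 598.39 kg/h of NaCl reaches U, so U = 598.39/0.359 = 1666.8 kg/h and vapour = 321.18 kg/h.
The evaporator receives (1−α)·1988 of feed at 0.497 water and removes 0.508 of that water:
0.508×0.497×(1−α)×1988 = 321.18
(1−α) = 321.18/501.92 = 0.6399;  α = 0.3601.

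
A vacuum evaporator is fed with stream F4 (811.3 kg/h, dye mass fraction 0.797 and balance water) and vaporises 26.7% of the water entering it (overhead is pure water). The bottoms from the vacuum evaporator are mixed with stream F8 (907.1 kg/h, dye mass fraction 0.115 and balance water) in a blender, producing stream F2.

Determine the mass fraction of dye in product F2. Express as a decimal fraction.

0.448

Vapour removed = 0.267×0.203×811.3 = 43.973 kg/h; concentrate = 767.33 kg/h.
dye reaching the mixer = 646.61 (from concentrate) + 907.1×0.115 = 750.92 kg/h.
Product flow = 767.33 + 907.1 = 1674.4 kg/h; dye fraction = 0.448.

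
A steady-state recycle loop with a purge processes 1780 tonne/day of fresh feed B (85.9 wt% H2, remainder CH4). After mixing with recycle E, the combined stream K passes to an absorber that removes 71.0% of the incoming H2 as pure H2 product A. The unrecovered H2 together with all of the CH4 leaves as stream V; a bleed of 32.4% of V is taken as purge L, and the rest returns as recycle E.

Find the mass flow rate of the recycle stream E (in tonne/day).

896.5 tonne/day

CH4 enters only via B and leaves only via the purge: 1780×0.141 = 0.324×(CH4 in V), and the absorber passes all CH4, so CH4 in K = CH4 in V = 774.63 tonne/day.
H2 in K: m_A = 1780×0.859 + (1−0.324)·(1−0.710)·m_A, so m_A = 1529/0.8040 = 1901.9 tonne/day.
V = (1−0.710)×1901.9 + 774.63 = 1326.2 tonne/day.
Recycle E = (1−0.324)×1326.2 = 896.49 tonne/day.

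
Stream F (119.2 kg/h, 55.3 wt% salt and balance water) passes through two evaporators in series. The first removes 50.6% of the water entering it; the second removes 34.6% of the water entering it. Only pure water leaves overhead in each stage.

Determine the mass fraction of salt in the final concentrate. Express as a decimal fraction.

water in feed = 119.2×0.447 = 53.282 kg/h.
After stage 1: water left = (1−0.506)×53.282 = 26.322; stream total = 92.239 kg/h.
After stage 2: water left = (1−0.346)×26.322 = 17.214; final concentrate = 83.132 kg/h.
salt fraction = 65.918/83.132 = 0.7929.

0.7929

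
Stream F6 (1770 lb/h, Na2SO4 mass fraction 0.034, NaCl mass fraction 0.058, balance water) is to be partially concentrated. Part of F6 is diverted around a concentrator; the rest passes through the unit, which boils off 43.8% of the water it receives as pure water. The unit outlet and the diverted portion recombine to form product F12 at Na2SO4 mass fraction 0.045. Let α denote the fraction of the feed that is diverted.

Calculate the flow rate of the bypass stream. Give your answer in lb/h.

All 1770×0.034 = 60.18 lb/h of Na2SO4 reaches F12, so F12 = 60.18/0.045 = 1337.3 lb/h and vapour = 432.67 lb/h.
The evaporator receives (1−α)·1770 of feed at 0.908 water and removes 0.438 of that water:
0.438×0.908×(1−α)×1770 = 432.67
(1−α) = 432.67/703.94 = 0.6146;  α = 0.3854.
Bypass flow = 0.3854×1770 = 682.09 lb/h.

682.1 lb/h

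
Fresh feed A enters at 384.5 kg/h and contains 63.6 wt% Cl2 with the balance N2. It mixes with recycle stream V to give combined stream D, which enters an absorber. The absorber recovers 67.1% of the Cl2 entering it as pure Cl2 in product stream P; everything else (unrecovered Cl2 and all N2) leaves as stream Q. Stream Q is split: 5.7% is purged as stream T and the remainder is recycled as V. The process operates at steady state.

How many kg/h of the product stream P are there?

Cl2 in D: m_A = 384.5×0.636 + (1−0.057)·(1−0.671)·m_A, so m_A = 244.54/0.6898 = 354.54 kg/h.
Product P = 0.671×354.54 = 237.89 kg/h.

237.9 kg/h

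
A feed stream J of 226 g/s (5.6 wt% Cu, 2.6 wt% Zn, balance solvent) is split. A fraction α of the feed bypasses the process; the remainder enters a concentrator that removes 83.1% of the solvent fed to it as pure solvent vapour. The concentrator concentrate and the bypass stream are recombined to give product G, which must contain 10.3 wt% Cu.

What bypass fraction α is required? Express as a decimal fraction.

0.402

All 226×0.056 = 12.656 g/s of Cu reaches G, so G = 12.656/0.103 = 122.87 g/s and vapour = 103.13 g/s.
The evaporator receives (1−α)·226 of feed at 0.918 solvent and removes 0.831 of that solvent:
0.831×0.918×(1−α)×226 = 103.13
(1−α) = 103.13/172.41 = 0.5982;  α = 0.4018.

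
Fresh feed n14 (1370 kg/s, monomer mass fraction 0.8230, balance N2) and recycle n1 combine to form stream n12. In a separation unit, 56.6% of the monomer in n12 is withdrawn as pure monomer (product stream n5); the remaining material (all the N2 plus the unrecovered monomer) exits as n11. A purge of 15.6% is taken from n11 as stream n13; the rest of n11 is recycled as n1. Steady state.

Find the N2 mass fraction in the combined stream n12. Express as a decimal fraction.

N2 enters only via n14 and leaves only via the purge: 1370×0.177 = 0.156×(N2 in n11), and the separation unit passes all N2, so N2 in n12 = N2 in n11 = 1554.4 kg/s.
monomer in n12: m_A = 1370×0.823 + (1−0.156)·(1−0.566)·m_A, so m_A = 1127.5/0.6337 = 1779.2 kg/s.
n12 = 1779.2 + 1554.4 = 3333.7 kg/s.
N2 fraction in n12 = 1554.4/3333.7 = 0.4663.

0.4663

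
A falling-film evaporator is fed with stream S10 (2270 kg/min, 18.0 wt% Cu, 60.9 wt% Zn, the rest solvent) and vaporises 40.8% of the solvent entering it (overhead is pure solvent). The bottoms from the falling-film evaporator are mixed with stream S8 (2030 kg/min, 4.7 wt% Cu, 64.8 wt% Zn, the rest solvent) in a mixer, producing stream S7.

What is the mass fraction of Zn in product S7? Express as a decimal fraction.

0.657

Vapour removed = 0.408×0.211×2270 = 195.42 kg/min; concentrate = 2074.6 kg/min.
Zn reaching the mixer = 1382.4 (from concentrate) + 2030×0.648 = 2697.9 kg/min.
Product flow = 2074.6 + 2030 = 4104.6 kg/min; Zn fraction = 0.657.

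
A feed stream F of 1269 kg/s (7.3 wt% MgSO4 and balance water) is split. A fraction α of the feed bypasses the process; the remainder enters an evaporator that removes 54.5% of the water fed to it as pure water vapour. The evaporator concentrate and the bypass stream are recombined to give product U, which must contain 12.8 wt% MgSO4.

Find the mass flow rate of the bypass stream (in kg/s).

189.7 kg/s

All 1269×0.073 = 92.637 kg/s of MgSO4 reaches U, so U = 92.637/0.128 = 723.73 kg/s and vapour = 545.27 kg/s.
The evaporator receives (1−α)·1269 of feed at 0.927 water and removes 0.545 of that water:
0.545×0.927×(1−α)×1269 = 545.27
(1−α) = 545.27/641.12 = 0.8505;  α = 0.1495.
Bypass flow = 0.1495×1269 = 189.71 kg/s.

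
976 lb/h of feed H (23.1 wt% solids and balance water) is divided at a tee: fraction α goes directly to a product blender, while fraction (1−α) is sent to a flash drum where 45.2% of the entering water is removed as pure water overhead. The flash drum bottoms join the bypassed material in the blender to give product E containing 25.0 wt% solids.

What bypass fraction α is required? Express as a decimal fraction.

All 976×0.231 = 225.46 lb/h of solids reaches E, so E = 225.46/0.250 = 901.82 lb/h and vapour = 74.176 lb/h.
The evaporator receives (1−α)·976 of feed at 0.769 water and removes 0.452 of that water:
0.452×0.769×(1−α)×976 = 74.176
(1−α) = 74.176/339.25 = 0.2186;  α = 0.7814.

0.781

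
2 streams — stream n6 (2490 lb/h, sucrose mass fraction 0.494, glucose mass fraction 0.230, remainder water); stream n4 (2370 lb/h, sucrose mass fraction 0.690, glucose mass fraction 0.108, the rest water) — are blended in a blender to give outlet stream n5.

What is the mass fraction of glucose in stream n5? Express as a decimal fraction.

Total flow out = 2490 + 2370 = 4860 lb/h.
glucose in = 2490×0.230 + 2370×0.108 = 828.66 lb/h.
glucose mass fraction in n5 = 828.66/4860 = 0.171.

0.171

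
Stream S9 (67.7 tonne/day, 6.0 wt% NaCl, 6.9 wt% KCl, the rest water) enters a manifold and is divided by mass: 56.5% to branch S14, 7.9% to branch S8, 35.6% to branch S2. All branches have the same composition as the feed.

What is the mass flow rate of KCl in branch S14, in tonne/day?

Branch S14 total = 0.565×67.7 = 38.25 tonne/day.
KCl in S14 = 0.069×38.25 = 2.6393 tonne/day.

2.639 tonne/day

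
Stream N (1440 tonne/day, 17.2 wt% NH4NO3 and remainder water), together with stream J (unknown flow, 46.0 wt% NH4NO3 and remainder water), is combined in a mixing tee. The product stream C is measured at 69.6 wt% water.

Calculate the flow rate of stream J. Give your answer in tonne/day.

Let J be the unknown flow. Total out = 1440 + J.
water balance: 1192.3 + 0.540·J = 0.696·(1440 + J)
(0.540 − 0.696)·J = 0.696×1440 − 1192.3 = -190.08
J = -190.08 / -0.156 = 1218.5 tonne/day

1218 tonne/day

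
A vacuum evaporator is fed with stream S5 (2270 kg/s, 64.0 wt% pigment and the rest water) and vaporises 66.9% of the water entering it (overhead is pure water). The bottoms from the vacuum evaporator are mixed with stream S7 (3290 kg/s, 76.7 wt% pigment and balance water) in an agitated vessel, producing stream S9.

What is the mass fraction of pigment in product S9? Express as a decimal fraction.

Vapour removed = 0.669×0.360×2270 = 546.71 kg/s; concentrate = 1723.3 kg/s.
pigment reaching the mixer = 1452.8 (from concentrate) + 3290×0.767 = 3976.2 kg/s.
Product flow = 1723.3 + 3290 = 5013.3 kg/s; pigment fraction = 0.793.

0.793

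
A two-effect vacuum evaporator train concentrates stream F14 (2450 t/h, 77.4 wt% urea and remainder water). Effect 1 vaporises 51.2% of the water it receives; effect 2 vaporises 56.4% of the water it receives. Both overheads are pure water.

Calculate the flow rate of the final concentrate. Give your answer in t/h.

2014 t/h

water in feed = 2450×0.226 = 553.7 t/h.
After stage 1: water left = (1−0.512)×553.7 = 270.21; stream total = 2166.5 t/h.
After stage 2: water left = (1−0.564)×270.21 = 117.81; final concentrate = 2014.1 t/h.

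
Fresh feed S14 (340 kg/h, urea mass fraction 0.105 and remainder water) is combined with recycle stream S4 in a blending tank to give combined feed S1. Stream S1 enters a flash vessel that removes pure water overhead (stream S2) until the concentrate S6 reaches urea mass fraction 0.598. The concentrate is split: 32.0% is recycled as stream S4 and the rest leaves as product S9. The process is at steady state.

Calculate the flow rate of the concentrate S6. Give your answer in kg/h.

87.79 kg/h

Overall urea balance (none leaves overhead): urea in fresh feed = urea in product, i.e. 340×0.105 = (1−0.320)·S6·0.598.
S6 = 35.7/(0.598×0.680) = 87.793 kg/h.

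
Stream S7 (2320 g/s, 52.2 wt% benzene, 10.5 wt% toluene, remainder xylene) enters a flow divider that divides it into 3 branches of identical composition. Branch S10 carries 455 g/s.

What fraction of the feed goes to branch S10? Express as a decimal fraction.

Fraction to S10 = 455/2320 = 0.1961.

0.196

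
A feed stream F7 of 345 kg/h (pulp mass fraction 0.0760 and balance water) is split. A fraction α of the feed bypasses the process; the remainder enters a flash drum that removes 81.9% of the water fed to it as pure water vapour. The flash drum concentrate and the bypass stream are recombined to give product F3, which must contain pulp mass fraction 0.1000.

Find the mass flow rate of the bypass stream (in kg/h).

All 345×0.076 = 26.22 kg/h of pulp reaches F3, so F3 = 26.22/0.100 = 262.2 kg/h and vapour = 82.8 kg/h.
The evaporator receives (1−α)·345 of feed at 0.924 water and removes 0.819 of that water:
0.819×0.924×(1−α)×345 = 82.8
(1−α) = 82.8/261.08 = 0.3171;  α = 0.6829.
Bypass flow = 0.6829×345 = 235.59 kg/h.

235.6 kg/h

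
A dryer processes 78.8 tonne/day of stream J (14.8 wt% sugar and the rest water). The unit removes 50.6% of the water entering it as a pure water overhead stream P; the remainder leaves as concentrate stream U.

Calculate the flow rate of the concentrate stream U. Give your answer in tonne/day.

water entering = 78.8×0.852 = 67.138 tonne/day; overhead removed = 0.506×67.138 = 33.972 tonne/day.
Concentrate = 78.8 − 33.972 = 44.828 tonne/day.

44.83 tonne/day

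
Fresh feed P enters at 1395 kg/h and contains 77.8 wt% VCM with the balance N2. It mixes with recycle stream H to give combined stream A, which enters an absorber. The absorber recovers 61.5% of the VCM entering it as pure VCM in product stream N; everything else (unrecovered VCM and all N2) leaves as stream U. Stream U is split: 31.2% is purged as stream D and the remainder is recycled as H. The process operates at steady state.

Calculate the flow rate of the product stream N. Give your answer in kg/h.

908 kg/h

VCM in A: m_A = 1395×0.778 + (1−0.312)·(1−0.615)·m_A, so m_A = 1085.3/0.7351 = 1476.4 kg/h.
Product N = 0.615×1476.4 = 907.97 kg/h.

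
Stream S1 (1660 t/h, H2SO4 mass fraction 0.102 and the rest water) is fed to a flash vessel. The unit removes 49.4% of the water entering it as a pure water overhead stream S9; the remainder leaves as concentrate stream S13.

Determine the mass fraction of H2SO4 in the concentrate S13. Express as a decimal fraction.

0.183

H2SO4 is not removed: 1660×0.102 = 169.32 t/h of H2SO4 enters S13.
water entering = 1660×0.898 = 1490.7 t/h; overhead removed = 0.494×1490.7 = 736.4 t/h.
Concentrate = 1660 − 736.4 = 923.6 t/h.
Mass fraction = 169.32/923.6 = 0.183.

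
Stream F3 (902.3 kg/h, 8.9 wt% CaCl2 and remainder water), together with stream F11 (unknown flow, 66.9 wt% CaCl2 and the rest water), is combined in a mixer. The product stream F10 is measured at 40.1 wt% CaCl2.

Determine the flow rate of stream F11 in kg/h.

1050 kg/h

Let F11 be the unknown flow. Total out = 902.3 + F11.
CaCl2 balance: 80.305 + 0.669·F11 = 0.401·(902.3 + F11)
(0.669 − 0.401)·F11 = 0.401×902.3 − 80.305 = 281.52
F11 = 281.52 / 0.268 = 1050.4 kg/h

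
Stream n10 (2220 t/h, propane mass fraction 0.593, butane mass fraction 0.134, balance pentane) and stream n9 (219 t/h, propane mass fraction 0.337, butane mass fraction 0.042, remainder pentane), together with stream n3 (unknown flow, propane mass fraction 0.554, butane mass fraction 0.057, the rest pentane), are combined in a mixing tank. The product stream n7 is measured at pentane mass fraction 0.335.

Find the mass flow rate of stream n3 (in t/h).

Let n3 be the unknown flow. Total out = 2439 + n3.
pentane balance: 742.06 + 0.389·n3 = 0.335·(2439 + n3)
(0.389 − 0.335)·n3 = 0.335×2439 − 742.06 = 75.006
n3 = 75.006 / 0.054 = 1389 t/h

1389 t/h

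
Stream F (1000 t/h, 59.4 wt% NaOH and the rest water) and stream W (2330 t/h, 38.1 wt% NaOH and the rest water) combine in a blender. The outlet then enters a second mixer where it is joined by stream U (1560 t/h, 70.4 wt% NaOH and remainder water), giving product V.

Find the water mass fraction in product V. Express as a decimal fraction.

0.4724

Overall, product flow = 4890 t/h.
water in = 1000×0.406 + 2330×0.619 + 1560×0.296 = 2310 t/h.
water fraction in V = 0.4724.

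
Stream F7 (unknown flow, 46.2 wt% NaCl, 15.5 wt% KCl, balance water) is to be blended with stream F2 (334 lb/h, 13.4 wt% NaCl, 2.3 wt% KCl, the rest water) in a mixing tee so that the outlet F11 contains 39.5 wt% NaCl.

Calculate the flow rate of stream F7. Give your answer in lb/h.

1301 lb/h

Let F7 be the unknown flow. Total out = 334 + F7.
NaCl balance: 44.756 + 0.462·F7 = 0.395·(334 + F7)
(0.462 − 0.395)·F7 = 0.395×334 − 44.756 = 87.174
F7 = 87.174 / 0.067 = 1301.1 lb/h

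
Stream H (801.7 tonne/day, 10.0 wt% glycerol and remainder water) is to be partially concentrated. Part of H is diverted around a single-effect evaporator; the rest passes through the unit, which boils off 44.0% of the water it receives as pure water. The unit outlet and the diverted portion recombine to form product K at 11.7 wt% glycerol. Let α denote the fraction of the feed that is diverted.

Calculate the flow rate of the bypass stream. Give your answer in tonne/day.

All 801.7×0.100 = 80.17 tonne/day of glycerol reaches K, so K = 80.17/0.117 = 685.21 tonne/day and vapour = 116.49 tonne/day.
The evaporator receives (1−α)·801.7 of feed at 0.900 water and removes 0.440 of that water:
0.440×0.900×(1−α)×801.7 = 116.49
(1−α) = 116.49/317.47 = 0.3669;  α = 0.6331.
Bypass flow = 0.6331×801.7 = 507.54 tonne/day.

507.5 tonne/day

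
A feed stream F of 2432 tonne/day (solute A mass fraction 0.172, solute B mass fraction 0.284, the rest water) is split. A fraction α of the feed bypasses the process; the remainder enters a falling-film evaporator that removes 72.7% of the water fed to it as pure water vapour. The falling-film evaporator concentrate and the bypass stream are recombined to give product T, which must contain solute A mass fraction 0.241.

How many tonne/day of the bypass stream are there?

671.4 tonne/day

All 2432×0.172 = 418.3 tonne/day of solute A reaches T, so T = 418.3/0.241 = 1735.7 tonne/day and vapour = 696.3 tonne/day.
The evaporator receives (1−α)·2432 of feed at 0.544 water and removes 0.727 of that water:
0.727×0.544×(1−α)×2432 = 696.3
(1−α) = 696.3/961.83 = 0.7239;  α = 0.2761.
Bypass flow = 0.2761×2432 = 671.39 tonne/day.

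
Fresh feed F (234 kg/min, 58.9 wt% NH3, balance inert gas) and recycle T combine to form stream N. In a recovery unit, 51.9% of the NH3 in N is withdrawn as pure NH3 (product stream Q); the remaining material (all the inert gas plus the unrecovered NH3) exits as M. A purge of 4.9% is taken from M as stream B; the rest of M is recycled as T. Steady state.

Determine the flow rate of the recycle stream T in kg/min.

1983 kg/min

inert gas enters only via F and leaves only via the purge: 234×0.411 = 0.049×(inert gas in M), and the recovery unit passes all inert gas, so inert gas in N = inert gas in M = 1962.7 kg/min.
NH3 in N: m_A = 234×0.589 + (1−0.049)·(1−0.519)·m_A, so m_A = 137.83/0.5426 = 254.02 kg/min.
M = (1−0.519)×254.02 + 1962.7 = 2084.9 kg/min.
Recycle T = (1−0.049)×2084.9 = 1982.8 kg/min.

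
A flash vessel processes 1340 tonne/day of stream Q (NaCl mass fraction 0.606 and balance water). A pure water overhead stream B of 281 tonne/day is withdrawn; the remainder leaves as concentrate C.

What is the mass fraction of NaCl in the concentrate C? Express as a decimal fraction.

NaCl is not removed: 1340×0.606 = 812.04 tonne/day of NaCl enters C.
Concentrate = 1340 − 281 = 1059 tonne/day.
Mass fraction = 812.04/1059 = 0.767.

0.767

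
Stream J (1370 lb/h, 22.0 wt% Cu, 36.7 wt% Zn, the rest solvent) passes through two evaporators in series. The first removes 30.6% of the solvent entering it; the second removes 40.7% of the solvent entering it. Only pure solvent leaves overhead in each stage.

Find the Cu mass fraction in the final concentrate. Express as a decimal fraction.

0.291

solvent in feed = 1370×0.413 = 565.81 lb/h.
After stage 1: solvent left = (1−0.306)×565.81 = 392.67; stream total = 1196.9 lb/h.
After stage 2: solvent left = (1−0.407)×392.67 = 232.85; final concentrate = 1037 lb/h.
Cu fraction = 301.4/1037 = 0.291.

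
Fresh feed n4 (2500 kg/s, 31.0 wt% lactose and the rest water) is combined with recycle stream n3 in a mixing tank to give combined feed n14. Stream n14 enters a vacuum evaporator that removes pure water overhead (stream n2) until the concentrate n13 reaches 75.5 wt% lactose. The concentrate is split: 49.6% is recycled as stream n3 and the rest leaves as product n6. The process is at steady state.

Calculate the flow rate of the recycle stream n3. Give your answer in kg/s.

1010 kg/s

Overall lactose balance (none leaves overhead): lactose in fresh feed = lactose in product, i.e. 2500×0.310 = (1−0.496)·n13·0.755.
n13 = 775/(0.755×0.504) = 2036.7 kg/s.
Recycle n3 = 0.496×2036.7 = 1010.2 kg/s.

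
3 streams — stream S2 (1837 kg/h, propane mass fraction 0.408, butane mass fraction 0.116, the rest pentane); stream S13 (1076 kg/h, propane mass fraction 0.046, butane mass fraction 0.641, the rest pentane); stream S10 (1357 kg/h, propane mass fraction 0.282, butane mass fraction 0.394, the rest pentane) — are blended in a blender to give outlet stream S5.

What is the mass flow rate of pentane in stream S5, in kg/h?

pentane out = pentane in = 1837×0.476 + 1076×0.313 + 1357×0.324 = 1650.9 kg/h.

1651 kg/h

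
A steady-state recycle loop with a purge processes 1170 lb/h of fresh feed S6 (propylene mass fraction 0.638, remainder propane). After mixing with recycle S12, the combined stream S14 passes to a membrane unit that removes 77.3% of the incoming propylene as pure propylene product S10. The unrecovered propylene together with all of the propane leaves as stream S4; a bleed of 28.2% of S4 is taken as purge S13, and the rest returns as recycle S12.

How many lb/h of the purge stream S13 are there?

480.6 lb/h

propane enters only via S6 and leaves only via the purge: 1170×0.362 = 0.282×(propane in S4), and the membrane unit passes all propane, so propane in S14 = propane in S4 = 1501.9 lb/h.
propylene in S14: m_A = 1170×0.638 + (1−0.282)·(1−0.773)·m_A, so m_A = 746.46/0.8370 = 891.81 lb/h.
S4 = (1−0.773)×891.81 + 1501.9 = 1704.4 lb/h.
Purge S13 = 0.282×1704.4 = 480.63 lb/h.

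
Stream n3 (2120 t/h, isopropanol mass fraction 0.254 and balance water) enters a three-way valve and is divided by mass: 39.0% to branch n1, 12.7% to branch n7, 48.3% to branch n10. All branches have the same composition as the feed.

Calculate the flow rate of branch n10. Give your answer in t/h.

Branch n10 flow = 0.483×2120 = 1024 t/h.

1024 t/h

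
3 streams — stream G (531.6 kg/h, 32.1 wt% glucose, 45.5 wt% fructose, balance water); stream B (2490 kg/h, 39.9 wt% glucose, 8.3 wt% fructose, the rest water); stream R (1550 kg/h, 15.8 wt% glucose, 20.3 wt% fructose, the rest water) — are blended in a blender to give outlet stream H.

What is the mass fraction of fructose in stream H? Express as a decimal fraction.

Total flow out = 531.6 + 2490 + 1550 = 4571.6 kg/h.
fructose in = 531.6×0.455 + 2490×0.083 + 1550×0.203 = 763.2 kg/h.
fructose mass fraction in H = 763.2/4571.6 = 0.167.

0.167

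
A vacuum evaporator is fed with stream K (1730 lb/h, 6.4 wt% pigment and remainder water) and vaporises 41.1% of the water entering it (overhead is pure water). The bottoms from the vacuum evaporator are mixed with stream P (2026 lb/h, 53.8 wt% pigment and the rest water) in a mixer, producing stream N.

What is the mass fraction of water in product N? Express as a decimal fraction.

0.611

Vapour removed = 0.411×0.936×1730 = 665.52 lb/h; concentrate = 1064.5 lb/h.
water reaching the mixer = 953.76 (from concentrate) + 2026×0.462 = 1889.8 lb/h.
Product flow = 1064.5 + 2026 = 3090.5 lb/h; water fraction = 0.611.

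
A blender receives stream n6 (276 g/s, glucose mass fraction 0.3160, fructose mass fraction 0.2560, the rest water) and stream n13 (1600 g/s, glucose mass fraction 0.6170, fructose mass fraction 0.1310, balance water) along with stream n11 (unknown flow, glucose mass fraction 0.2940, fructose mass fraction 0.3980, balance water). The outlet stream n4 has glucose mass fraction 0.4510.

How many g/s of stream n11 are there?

Let n11 be the unknown flow. Total out = 1876 + n11.
glucose balance: 1074.4 + 0.294·n11 = 0.451·(1876 + n11)
(0.294 − 0.451)·n11 = 0.451×1876 − 1074.4 = -228.34
n11 = -228.34 / -0.157 = 1454.4 g/s

1454 g/s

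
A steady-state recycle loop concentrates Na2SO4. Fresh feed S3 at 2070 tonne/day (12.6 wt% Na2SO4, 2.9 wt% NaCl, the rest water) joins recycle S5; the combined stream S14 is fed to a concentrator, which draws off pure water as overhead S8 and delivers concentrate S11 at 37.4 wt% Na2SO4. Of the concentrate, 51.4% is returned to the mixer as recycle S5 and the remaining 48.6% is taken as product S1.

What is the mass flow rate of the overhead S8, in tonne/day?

Overall Na2SO4 balance (none leaves overhead): Na2SO4 in fresh feed = Na2SO4 in product, i.e. 2070×0.126 = (1−0.514)·S11·0.374.
S11 = 260.82/(0.374×0.486) = 1434.9 tonne/day.
Recycle S5 = 0.514×1434.9 = 737.56 tonne/day.
Combined feed S14 = 2070 + 737.56 = 2807.6 tonne/day.
Overhead S8 = S14 − S11 = 2807.6 − 1434.9 = 1372.6 tonne/day.

1373 tonne/day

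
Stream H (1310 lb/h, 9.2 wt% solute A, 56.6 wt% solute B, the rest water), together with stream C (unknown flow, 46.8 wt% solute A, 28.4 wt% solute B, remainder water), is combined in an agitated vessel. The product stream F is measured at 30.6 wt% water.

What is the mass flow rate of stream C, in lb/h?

Let C be the unknown flow. Total out = 1310 + C.
water balance: 448.02 + 0.248·C = 0.306·(1310 + C)
(0.248 − 0.306)·C = 0.306×1310 − 448.02 = -47.16
C = -47.16 / -0.058 = 813.1 lb/h

813.1 lb/h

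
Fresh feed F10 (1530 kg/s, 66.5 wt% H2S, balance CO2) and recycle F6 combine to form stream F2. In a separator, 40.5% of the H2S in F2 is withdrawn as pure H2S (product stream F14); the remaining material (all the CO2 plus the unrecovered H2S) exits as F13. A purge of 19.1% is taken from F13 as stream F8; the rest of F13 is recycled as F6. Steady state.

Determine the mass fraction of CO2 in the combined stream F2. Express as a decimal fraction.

CO2 enters only via F10 and leaves only via the purge: 1530×0.335 = 0.191×(CO2 in F13), and the separator passes all CO2, so CO2 in F2 = CO2 in F13 = 2683.5 kg/s.
H2S in F2: m_A = 1530×0.665 + (1−0.191)·(1−0.405)·m_A, so m_A = 1017.5/0.5186 = 1961.7 kg/s.
F2 = 1961.7 + 2683.5 = 4645.3 kg/s.
CO2 fraction in F2 = 2683.5/4645.3 = 0.5777.

0.5777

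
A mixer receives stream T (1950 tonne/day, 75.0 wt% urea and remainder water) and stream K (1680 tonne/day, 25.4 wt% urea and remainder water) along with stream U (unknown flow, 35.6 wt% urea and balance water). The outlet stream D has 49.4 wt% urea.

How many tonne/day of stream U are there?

695.7 tonne/day

Let U be the unknown flow. Total out = 3630 + U.
urea balance: 1889.2 + 0.356·U = 0.494·(3630 + U)
(0.356 − 0.494)·U = 0.494×3630 − 1889.2 = -96
U = -96 / -0.138 = 695.65 tonne/day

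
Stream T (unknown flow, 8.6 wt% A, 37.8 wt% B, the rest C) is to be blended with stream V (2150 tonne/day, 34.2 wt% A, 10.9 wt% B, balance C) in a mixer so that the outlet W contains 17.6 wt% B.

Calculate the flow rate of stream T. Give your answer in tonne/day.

713.1 tonne/day

Let T be the unknown flow. Total out = 2150 + T.
B balance: 234.35 + 0.378·T = 0.176·(2150 + T)
(0.378 − 0.176)·T = 0.176×2150 − 234.35 = 144.05
T = 144.05 / 0.202 = 713.12 tonne/day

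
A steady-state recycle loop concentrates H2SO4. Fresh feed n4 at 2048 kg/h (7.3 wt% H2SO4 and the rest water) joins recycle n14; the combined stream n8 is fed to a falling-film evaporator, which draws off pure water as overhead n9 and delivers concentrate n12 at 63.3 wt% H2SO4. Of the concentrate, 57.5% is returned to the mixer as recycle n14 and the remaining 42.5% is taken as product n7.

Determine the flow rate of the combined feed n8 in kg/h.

Overall H2SO4 balance (none leaves overhead): H2SO4 in fresh feed = H2SO4 in product, i.e. 2048×0.073 = (1−0.575)·n12·0.633.
n12 = 149.5/(0.633×0.425) = 555.73 kg/h.
Recycle n14 = 0.575×555.73 = 319.54 kg/h.
Combined feed n8 = 2048 + 319.54 = 2367.5 kg/h.

2368 kg/h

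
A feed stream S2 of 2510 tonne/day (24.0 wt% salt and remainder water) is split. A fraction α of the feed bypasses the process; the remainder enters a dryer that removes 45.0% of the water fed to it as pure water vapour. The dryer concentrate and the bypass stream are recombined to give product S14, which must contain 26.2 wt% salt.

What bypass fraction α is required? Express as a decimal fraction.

All 2510×0.240 = 602.4 tonne/day of salt reaches S14, so S14 = 602.4/0.262 = 2299.2 tonne/day and vapour = 210.76 tonne/day.
The evaporator receives (1−α)·2510 of feed at 0.760 water and removes 0.450 of that water:
0.450×0.760×(1−α)×2510 = 210.76
(1−α) = 210.76/858.42 = 0.2455;  α = 0.7545.

0.754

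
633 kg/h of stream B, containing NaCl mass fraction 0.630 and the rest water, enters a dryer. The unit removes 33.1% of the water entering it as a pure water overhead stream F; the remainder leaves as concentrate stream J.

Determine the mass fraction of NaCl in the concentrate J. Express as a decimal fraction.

0.718

NaCl is not removed: 633×0.630 = 398.79 kg/h of NaCl enters J.
water entering = 633×0.370 = 234.21 kg/h; overhead removed = 0.331×234.21 = 77.524 kg/h.
Concentrate = 633 − 77.524 = 555.48 kg/h.
Mass fraction = 398.79/555.48 = 0.718.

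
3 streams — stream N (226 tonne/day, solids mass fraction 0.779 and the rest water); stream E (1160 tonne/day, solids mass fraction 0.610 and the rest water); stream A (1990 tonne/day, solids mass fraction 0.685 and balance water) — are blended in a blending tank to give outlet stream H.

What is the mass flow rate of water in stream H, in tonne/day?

1129 tonne/day

water out = water in = 226×0.221 + 1160×0.390 + 1990×0.315 = 1129.2 tonne/day.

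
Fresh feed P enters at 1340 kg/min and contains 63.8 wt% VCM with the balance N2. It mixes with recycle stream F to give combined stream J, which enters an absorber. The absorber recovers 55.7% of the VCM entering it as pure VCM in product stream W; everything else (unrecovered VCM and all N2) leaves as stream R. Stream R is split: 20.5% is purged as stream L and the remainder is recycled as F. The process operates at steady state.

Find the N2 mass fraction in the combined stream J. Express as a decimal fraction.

N2 enters only via P and leaves only via the purge: 1340×0.362 = 0.205×(N2 in R), and the absorber passes all N2, so N2 in J = N2 in R = 2366.2 kg/min.
VCM in J: m_A = 1340×0.638 + (1−0.205)·(1−0.557)·m_A, so m_A = 854.92/0.6478 = 1319.7 kg/min.
J = 1319.7 + 2366.2 = 3685.9 kg/min.
N2 fraction in J = 2366.2/3685.9 = 0.642.

0.642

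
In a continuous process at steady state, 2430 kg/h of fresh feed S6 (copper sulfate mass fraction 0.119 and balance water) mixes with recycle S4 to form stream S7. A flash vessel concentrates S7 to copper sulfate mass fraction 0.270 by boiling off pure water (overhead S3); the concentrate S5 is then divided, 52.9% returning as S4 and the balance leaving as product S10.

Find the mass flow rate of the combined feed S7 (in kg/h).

Overall copper sulfate balance (none leaves overhead): copper sulfate in fresh feed = copper sulfate in product, i.e. 2430×0.119 = (1−0.529)·S5·0.270.
S5 = 289.17/(0.270×0.471) = 2273.9 kg/h.
Recycle S4 = 0.529×2273.9 = 1202.9 kg/h.
Combined feed S7 = 2430 + 1202.9 = 3632.9 kg/h.

3633 kg/h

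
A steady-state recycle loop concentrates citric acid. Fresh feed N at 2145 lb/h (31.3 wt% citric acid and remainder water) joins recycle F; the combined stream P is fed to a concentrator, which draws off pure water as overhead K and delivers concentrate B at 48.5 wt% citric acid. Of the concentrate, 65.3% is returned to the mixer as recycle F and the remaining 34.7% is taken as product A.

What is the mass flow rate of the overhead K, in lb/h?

Overall citric acid balance (none leaves overhead): citric acid in fresh feed = citric acid in product, i.e. 2145×0.313 = (1−0.653)·B·0.485.
B = 671.38/(0.485×0.347) = 3989.3 lb/h.
Recycle F = 0.653×3989.3 = 2605 lb/h.
Combined feed P = 2145 + 2605 = 4750 lb/h.
Overhead K = P − B = 4750 − 3989.3 = 760.7 lb/h.

760.7 lb/h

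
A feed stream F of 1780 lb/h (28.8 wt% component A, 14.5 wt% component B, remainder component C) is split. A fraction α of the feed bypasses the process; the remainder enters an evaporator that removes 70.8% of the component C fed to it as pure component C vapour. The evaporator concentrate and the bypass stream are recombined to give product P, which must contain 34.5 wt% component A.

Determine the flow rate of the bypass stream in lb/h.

1047 lb/h

All 1780×0.288 = 512.64 lb/h of component A reaches P, so P = 512.64/0.345 = 1485.9 lb/h and vapour = 294.09 lb/h.
The evaporator receives (1−α)·1780 of feed at 0.567 component C and removes 0.708 of that component C:
0.708×0.567×(1−α)×1780 = 294.09
(1−α) = 294.09/714.56 = 0.4116;  α = 0.5884.
Bypass flow = 0.5884×1780 = 1047.4 lb/h.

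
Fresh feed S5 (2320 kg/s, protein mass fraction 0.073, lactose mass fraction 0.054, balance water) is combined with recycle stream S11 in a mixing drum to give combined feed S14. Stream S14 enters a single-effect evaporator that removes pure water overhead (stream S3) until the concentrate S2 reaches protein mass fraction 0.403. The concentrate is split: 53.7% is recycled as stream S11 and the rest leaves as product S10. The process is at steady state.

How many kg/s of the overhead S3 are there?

1900 kg/s

Overall protein balance (none leaves overhead): protein in fresh feed = protein in product, i.e. 2320×0.073 = (1−0.537)·S2·0.403.
S2 = 169.36/(0.403×0.463) = 907.66 kg/s.
Recycle S11 = 0.537×907.66 = 487.42 kg/s.
Combined feed S14 = 2320 + 487.42 = 2807.4 kg/s.
Overhead S3 = S14 − S2 = 2807.4 − 907.66 = 1899.8 kg/s.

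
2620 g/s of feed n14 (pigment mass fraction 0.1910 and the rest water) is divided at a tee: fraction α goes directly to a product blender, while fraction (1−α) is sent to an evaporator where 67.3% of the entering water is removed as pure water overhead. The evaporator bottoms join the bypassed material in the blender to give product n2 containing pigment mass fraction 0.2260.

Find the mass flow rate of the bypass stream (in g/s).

1875 g/s

All 2620×0.191 = 500.42 g/s of pigment reaches n2, so n2 = 500.42/0.226 = 2214.2 g/s and vapour = 405.75 g/s.
The evaporator receives (1−α)·2620 of feed at 0.809 water and removes 0.673 of that water:
0.673×0.809×(1−α)×2620 = 405.75
(1−α) = 405.75/1426.5 = 0.2844;  α = 0.7156.
Bypass flow = 0.7156×2620 = 1874.8 g/s.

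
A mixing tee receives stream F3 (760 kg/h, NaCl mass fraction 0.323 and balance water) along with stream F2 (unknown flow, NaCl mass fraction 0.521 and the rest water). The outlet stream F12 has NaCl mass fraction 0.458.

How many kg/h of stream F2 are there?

1629 kg/h

Let F2 be the unknown flow. Total out = 760 + F2.
NaCl balance: 245.48 + 0.521·F2 = 0.458·(760 + F2)
(0.521 − 0.458)·F2 = 0.458×760 − 245.48 = 102.6
F2 = 102.6 / 0.063 = 1628.6 kg/h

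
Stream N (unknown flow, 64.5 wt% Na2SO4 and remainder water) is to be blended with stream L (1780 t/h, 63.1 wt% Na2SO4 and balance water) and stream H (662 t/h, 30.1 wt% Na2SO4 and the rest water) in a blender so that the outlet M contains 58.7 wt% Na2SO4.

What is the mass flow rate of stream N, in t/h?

Let N be the unknown flow. Total out = 2442 + N.
Na2SO4 balance: 1322.4 + 0.645·N = 0.587·(2442 + N)
(0.645 − 0.587)·N = 0.587×2442 − 1322.4 = 111.01
N = 111.01 / 0.058 = 1914 t/h

1914 t/h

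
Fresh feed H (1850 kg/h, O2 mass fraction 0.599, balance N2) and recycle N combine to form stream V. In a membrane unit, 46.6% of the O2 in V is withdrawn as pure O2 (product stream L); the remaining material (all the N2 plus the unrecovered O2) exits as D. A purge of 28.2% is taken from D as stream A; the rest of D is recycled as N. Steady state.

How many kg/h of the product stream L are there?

O2 in V: m_A = 1850×0.599 + (1−0.282)·(1−0.466)·m_A, so m_A = 1108.1/0.6166 = 1797.2 kg/h.
Product L = 0.466×1797.2 = 837.51 kg/h.

837.5 kg/h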